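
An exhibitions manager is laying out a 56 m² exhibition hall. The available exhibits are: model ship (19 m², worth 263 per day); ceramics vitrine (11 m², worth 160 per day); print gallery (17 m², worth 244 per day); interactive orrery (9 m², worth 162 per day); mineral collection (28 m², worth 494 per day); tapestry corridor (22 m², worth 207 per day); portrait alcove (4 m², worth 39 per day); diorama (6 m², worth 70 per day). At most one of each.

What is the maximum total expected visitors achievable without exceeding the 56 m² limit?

Greedy by ratio would take ceramics vitrine + interactive orrery + mineral collection + diorama: 54 m² used, total 886.
The 17 m² tied up in ceramics vitrine and diorama is better spent on model ship — total rises to 919 (56 m²).
Nothing else within 56 m² beats 919.

919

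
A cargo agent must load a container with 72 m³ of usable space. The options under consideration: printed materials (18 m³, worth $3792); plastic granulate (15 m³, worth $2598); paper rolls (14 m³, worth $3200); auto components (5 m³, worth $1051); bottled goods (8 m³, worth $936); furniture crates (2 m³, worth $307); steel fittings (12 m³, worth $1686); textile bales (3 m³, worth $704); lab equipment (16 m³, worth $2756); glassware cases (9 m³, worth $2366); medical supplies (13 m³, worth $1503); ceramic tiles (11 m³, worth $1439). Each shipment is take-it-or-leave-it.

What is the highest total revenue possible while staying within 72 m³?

Greedy by ratio would take printed materials + plastic granulate + paper rolls + auto components + furniture crates + textile bales + glassware cases: 66 m³ used, total 14018.
Replace auto components and furniture crates and textile bales with lab equipment: the trade gains 694 net, giving 14712 at 72 m³.
Every other selection either busts 72 m³ or fails to beat 14712.

14712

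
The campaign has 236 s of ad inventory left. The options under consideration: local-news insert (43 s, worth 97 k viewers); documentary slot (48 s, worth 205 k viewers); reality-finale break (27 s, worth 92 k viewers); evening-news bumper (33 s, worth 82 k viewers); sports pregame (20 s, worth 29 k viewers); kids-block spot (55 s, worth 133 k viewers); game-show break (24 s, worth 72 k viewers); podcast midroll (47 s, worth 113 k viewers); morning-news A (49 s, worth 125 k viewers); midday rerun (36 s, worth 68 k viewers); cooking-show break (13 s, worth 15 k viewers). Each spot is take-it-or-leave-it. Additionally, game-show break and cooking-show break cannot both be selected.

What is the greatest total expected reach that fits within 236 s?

By expected reach per s: documentary slot 4.27, reality-finale break 3.41, game-show break 3.00, morning-news A 2.55 lead.
Best packing: documentary slot + reality-finale break + evening-news bumper + kids-block spot + game-show break + morning-news A — 236 s, 709 total.

709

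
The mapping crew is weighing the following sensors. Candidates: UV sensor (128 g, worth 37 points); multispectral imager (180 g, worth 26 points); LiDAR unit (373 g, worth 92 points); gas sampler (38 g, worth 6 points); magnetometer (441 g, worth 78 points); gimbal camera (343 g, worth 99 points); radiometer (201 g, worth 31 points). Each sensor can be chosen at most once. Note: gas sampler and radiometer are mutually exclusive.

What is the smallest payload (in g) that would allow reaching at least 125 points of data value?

Need the lightest bundle worth ≥ 125.
UV sensor + gimbal camera reaches 136 using 471 g.
Below 471 g the best achievable stays under 125.

471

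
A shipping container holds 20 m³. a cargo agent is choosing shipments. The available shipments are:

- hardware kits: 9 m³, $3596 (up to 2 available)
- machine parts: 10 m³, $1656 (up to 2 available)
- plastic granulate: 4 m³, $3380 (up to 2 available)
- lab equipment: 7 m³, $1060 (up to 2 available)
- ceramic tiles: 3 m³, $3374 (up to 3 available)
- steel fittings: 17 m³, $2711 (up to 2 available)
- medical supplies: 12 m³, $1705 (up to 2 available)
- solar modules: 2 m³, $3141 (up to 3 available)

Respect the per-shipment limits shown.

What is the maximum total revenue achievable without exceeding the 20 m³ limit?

22931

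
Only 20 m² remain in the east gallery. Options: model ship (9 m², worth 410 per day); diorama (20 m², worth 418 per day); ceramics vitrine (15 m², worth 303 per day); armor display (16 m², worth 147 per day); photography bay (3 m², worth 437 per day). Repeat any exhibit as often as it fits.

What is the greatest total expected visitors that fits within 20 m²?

2622

Taking 6×photography bay: 18 m² used, 2622 in expected visitors.
The spare 2 m² is too small for any remaining exhibit, and no exchange beats 2622.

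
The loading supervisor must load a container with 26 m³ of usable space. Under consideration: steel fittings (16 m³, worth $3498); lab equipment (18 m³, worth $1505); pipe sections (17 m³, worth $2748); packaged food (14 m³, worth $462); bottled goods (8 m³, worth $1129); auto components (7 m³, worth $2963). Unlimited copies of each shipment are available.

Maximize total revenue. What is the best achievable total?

8889

Density check — auto components 423.29, steel fittings 218.62, pipe sections 161.65 are the best per m³.
3×auto components uses 21 of the 26 m³ and totals 8889.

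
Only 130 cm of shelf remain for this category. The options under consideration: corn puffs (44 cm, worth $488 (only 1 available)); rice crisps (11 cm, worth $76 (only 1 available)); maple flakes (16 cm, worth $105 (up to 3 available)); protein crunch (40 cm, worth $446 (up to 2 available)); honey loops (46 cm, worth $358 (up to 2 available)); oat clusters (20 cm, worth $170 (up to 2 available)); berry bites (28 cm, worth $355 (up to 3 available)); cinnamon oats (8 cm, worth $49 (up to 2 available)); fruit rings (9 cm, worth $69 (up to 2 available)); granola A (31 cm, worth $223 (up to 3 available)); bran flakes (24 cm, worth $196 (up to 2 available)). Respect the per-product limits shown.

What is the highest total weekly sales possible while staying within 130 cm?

Filling by ratio: protein crunch + 3×berry bites for 1511, with 6 cm left unused.
Dropping protein crunch frees 40 cm; slotting in corn puffs (44 cm) lifts the total to 1553 at 128 cm.

1553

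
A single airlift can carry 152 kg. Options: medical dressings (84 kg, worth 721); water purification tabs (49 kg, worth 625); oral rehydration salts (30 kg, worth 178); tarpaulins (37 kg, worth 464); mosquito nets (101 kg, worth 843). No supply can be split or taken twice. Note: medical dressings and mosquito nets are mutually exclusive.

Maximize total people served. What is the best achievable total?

1468

By people served per kg: water purification tabs 12.76, tarpaulins 12.54, medical dressings 8.58 lead.
Filling by ratio: water purification tabs + oral rehydration salts + tarpaulins for 1267, with 36 kg left unused.
The 67 kg tied up in oral rehydration salts and tarpaulins is better spent on mosquito nets — total rises to 1468 (150 kg).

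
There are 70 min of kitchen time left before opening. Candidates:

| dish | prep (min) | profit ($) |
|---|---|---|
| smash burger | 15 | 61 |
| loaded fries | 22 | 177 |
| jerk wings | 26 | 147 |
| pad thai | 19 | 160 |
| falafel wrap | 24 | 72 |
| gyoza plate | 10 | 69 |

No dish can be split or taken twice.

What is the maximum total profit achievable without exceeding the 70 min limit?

Filling by ratio: smash burger + loaded fries + pad thai + gyoza plate for 467, with 4 min left unused.
Replace smash burger and gyoza plate with jerk wings: the trade gains 17 net, giving 484 at 67 min.
Runner-up smash burger + loaded fries + pad thai + gyoza plate tops out at 467.

484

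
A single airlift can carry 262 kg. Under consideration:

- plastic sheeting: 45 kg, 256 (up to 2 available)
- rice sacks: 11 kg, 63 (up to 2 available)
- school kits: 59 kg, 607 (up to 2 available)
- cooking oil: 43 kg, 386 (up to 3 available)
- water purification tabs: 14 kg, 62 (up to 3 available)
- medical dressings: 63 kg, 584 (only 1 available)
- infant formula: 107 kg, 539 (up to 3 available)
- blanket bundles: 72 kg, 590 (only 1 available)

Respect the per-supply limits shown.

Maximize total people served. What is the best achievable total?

2435

Density check — school kits 10.29, medical dressings 9.27, cooking oil 8.98 are the best per kg.
Taking the top-ratio supplies first gives 2×rice sacks + 2×school kits + cooking oil + water purification tabs + medical dressings for 2372 (260 kg).
Dropping rice sacks and water purification tabs and medical dressings frees 88 kg; slotting in 2×cooking oil (86 kg) lifts the total to 2435 at 258 kg.
That's the maximum — no swap from here does better than 2435.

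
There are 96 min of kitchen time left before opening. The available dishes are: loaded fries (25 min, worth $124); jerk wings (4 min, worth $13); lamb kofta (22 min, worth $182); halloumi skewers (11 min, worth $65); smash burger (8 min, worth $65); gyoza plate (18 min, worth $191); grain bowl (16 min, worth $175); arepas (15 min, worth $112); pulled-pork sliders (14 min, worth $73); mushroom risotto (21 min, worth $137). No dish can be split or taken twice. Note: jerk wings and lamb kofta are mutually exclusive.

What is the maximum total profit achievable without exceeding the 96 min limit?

815

By profit per min: grain bowl 10.94, gyoza plate 10.61, lamb kofta 8.27, smash burger 8.12 lead.
Taking lamb kofta + halloumi skewers + smash burger + gyoza plate + grain bowl + mushroom risotto: 96 min used, 815 in profit.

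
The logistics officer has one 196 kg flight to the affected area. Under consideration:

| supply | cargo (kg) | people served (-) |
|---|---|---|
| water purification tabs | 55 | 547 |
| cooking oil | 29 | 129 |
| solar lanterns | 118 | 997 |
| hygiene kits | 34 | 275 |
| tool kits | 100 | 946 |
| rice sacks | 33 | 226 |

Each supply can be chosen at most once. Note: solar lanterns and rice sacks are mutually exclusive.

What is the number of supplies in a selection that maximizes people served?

3

Best achievable people served is 1768.
For example water purification tabs + hygiene kits + tool kits achieves it, using 189 kg.
Every optimal selection uses 3 supplies.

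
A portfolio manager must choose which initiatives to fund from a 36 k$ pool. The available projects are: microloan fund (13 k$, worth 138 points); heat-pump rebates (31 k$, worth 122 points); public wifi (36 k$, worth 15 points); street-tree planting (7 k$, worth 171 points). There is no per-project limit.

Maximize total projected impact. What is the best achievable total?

Taking 5×street-tree planting: 35 k$ used, 855 in projected impact.
The spare 1 k$ is too small for any remaining project, and no exchange beats 855.

855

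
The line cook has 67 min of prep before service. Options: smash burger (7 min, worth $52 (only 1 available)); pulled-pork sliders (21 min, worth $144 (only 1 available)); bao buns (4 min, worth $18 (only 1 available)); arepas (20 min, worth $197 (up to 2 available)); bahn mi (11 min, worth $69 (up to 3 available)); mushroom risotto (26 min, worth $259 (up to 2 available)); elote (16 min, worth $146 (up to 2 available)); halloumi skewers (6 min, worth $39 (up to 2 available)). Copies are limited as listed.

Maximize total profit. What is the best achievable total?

The ratio heuristic lands on smash burger + 2×mushroom risotto + halloumi skewers (609) but leaves 2 min idle.
Replace smash burger and mushroom risotto and halloumi skewers with 2×arepas: the trade gains 44 net, giving 653 at 66 min.
Nothing else within 67 min beats 653.

653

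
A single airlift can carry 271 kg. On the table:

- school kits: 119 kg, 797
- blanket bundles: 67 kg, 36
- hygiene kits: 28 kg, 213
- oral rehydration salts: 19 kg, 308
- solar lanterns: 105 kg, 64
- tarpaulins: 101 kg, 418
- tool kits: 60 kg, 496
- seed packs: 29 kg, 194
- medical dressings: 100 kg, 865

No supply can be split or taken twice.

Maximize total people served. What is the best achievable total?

2183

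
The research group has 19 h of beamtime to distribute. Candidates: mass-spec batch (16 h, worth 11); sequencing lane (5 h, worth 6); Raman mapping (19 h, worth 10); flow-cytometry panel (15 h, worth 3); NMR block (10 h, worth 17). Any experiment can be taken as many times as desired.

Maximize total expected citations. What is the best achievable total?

23

Best packing: sequencing lane + NMR block — 15 h, 23 total.
That's the maximum — no swap from here does better than 23.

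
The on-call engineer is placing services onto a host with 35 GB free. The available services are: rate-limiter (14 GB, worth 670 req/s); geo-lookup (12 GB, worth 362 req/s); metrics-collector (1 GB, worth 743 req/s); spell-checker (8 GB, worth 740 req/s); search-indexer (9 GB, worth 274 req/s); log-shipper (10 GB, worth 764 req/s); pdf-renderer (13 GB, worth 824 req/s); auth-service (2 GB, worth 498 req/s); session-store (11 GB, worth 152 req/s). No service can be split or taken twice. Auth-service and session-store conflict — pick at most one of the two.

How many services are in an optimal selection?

The maximum throughput within 35 GB is 3569.
One optimal bundle: metrics-collector + spell-checker + log-shipper + pdf-renderer + auth-service (34 GB).
Any selection reaching 3569 contains exactly 5 services.

5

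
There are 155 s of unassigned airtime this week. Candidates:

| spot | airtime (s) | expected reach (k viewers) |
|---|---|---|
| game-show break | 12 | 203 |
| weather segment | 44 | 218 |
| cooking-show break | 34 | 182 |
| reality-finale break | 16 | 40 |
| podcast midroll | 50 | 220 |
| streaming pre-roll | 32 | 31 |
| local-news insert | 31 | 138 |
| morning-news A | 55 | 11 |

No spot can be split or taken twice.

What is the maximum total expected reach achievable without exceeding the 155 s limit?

Filling by ratio: game-show break + weather segment + cooking-show break + reality-finale break + local-news insert for 781, with 18 s left unused.
Replace reality-finale break and local-news insert with podcast midroll: the trade gains 42 net, giving 823 at 140 s.
An exhaustive check of the 256 subsets confirms 823.

823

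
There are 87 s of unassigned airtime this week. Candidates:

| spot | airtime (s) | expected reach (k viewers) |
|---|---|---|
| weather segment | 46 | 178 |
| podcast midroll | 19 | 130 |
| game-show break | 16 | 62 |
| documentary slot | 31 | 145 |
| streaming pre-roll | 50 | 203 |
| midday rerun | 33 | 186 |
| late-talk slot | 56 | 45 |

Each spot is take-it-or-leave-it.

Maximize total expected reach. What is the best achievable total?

Density check — podcast midroll 6.84, midday rerun 5.64, documentary slot 4.68, streaming pre-roll 4.06 are the best per s.
Best packing: podcast midroll + documentary slot + midday rerun — 83 s, 461 total.
That's the maximum — no swap from here does better than 461.

461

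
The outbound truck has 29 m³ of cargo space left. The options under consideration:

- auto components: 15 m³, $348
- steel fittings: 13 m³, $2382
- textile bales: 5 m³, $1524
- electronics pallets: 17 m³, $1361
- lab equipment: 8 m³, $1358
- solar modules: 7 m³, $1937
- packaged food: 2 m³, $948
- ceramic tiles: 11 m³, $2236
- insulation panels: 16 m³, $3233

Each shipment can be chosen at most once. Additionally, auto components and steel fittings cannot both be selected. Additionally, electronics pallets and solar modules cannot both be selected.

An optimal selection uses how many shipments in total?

The maximum revenue within 29 m³ is 6791.
For example steel fittings + textile bales + solar modules + packaged food achieves it, using 27 m³.
Any selection reaching 6791 contains exactly 4 shipments.

4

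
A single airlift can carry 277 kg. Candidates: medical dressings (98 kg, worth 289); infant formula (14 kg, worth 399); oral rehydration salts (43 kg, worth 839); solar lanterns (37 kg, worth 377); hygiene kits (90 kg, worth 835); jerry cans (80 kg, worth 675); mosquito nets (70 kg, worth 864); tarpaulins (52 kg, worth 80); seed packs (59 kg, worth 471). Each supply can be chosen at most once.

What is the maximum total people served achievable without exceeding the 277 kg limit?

3408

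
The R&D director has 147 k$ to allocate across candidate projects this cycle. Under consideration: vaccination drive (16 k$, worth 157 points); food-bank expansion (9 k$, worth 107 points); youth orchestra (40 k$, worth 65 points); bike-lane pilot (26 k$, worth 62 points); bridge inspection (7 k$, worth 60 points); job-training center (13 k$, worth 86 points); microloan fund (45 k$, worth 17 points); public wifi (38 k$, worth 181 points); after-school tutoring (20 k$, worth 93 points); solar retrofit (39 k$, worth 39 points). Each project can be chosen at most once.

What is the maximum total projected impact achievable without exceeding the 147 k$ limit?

749

Filling by ratio: vaccination drive + food-bank expansion + bike-lane pilot + bridge inspection + job-training center + public wifi + after-school tutoring for 746, with 18 k$ left unused.
Dropping bike-lane pilot frees 26 k$; slotting in youth orchestra (40 k$) lifts the total to 749 at 143 k$.
Every other selection either busts 147 k$ or fails to beat 749.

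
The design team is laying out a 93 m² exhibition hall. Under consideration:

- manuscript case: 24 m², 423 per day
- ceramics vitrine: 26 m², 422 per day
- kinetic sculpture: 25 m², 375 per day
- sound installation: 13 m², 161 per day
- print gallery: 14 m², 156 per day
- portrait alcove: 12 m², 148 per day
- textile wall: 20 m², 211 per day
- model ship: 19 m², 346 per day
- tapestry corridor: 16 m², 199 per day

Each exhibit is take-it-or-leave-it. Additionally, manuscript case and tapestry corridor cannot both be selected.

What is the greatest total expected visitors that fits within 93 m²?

1453

Ranking by ratio (expected visitors/m²): model ship 18.21, manuscript case 17.62, ceramics vitrine 16.23.
Taking manuscript case + kinetic sculpture + sound installation + portrait alcove + model ship: 93 m² used, 1453 in expected visitors.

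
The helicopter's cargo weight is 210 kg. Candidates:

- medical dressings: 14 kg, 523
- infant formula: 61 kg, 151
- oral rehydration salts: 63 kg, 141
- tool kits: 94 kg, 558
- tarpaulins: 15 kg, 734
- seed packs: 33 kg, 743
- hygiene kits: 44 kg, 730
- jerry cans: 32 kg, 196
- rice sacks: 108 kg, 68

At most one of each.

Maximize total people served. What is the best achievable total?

Density check — tarpaulins 48.93, medical dressings 37.36, seed packs 22.52, hygiene kits 16.59 are the best per kg.
The ratio heuristic lands on medical dressings + infant formula + tarpaulins + seed packs + hygiene kits + jerry cans (3077) but leaves 11 kg idle.
The 93 kg tied up in infant formula and jerry cans is better spent on tool kits — total rises to 3288 (200 kg).
Runner-up medical dressings + infant formula + tarpaulins + seed packs + hygiene kits + jerry cans tops out at 3077.

3288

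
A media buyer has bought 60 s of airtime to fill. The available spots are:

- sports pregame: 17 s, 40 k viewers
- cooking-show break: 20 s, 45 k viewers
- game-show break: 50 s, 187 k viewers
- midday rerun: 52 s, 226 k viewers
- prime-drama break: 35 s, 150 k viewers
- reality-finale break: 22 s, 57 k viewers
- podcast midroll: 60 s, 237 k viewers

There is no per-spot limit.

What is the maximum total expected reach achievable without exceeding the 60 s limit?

237

Filling by ratio: midday rerun for 226, with 8 s left unused.
The 52 s tied up in midday rerun is better spent on podcast midroll — total rises to 237 (60 s).
That's the maximum — no swap from here does better than 237.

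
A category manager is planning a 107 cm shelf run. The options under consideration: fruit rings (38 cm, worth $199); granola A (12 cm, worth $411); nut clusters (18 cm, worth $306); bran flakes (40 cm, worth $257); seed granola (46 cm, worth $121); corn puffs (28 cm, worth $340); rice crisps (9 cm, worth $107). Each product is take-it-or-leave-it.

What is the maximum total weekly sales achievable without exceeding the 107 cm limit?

Granola A + nut clusters + bran flakes + corn puffs + rice crisps uses 107 of the 107 cm and totals 1421.

1421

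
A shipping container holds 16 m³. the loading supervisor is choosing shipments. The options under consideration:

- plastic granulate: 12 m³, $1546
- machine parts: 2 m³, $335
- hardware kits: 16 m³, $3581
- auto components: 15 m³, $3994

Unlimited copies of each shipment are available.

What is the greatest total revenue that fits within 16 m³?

Density check — auto components 266.27, hardware kits 223.81, machine parts 167.50, plastic granulate 128.83 are the best per m³.
The ratio ordering already packs tightly: auto components, 15 m³, 3994.
The spare 1 m³ is too small for any remaining shipment, and no exchange beats 3994.

3994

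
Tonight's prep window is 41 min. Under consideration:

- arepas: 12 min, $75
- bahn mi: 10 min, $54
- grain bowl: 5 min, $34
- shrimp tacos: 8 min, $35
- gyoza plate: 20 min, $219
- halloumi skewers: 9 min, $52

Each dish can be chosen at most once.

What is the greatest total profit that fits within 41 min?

A density-first pass picks arepas + grain bowl + gyoza plate — 328 at 37 min.
Dropping grain bowl frees 5 min; slotting in halloumi skewers (9 min) lifts the total to 346 at 41 min.
That's the maximum — no swap from here does better than 346.

346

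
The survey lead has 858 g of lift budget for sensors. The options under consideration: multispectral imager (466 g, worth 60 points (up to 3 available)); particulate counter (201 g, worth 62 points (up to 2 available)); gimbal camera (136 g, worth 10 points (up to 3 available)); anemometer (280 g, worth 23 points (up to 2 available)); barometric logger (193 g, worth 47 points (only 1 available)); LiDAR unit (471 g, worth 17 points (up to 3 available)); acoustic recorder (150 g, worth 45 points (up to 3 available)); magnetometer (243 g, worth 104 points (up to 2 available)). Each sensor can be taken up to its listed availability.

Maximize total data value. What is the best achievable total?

Particulate counter + acoustic recorder + 2×magnetometer uses 837 of the 858 g and totals 315.

315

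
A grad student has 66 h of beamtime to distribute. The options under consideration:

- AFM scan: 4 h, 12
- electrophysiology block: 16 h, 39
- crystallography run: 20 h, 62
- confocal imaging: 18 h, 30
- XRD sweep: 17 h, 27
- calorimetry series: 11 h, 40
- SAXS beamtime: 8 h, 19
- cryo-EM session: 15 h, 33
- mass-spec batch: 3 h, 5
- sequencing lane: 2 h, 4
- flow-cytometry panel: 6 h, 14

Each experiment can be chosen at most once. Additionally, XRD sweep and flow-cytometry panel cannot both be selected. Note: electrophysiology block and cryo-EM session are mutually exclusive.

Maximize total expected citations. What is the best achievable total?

AFM scan + electrophysiology block + crystallography run + calorimetry series + SAXS beamtime + flow-cytometry panel uses 65 of the 66 h and totals 186.
Nothing else feasible within 66 h beats 186.

186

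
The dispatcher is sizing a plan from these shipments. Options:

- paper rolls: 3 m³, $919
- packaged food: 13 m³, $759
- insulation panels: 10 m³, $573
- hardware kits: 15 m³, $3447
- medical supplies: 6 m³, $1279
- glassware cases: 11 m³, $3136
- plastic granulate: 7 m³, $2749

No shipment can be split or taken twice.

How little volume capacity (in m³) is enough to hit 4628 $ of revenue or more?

16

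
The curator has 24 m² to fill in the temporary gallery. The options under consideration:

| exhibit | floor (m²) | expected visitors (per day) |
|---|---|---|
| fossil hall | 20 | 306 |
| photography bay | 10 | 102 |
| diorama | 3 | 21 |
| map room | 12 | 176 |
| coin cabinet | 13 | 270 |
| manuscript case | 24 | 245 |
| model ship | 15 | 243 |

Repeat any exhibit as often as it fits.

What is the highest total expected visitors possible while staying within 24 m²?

372

Ranking by ratio (expected visitors/m²): coin cabinet 20.77, model ship 16.20, fossil hall 15.30.
The ratio ordering already packs tightly: photography bay + coin cabinet, 23 m², 372.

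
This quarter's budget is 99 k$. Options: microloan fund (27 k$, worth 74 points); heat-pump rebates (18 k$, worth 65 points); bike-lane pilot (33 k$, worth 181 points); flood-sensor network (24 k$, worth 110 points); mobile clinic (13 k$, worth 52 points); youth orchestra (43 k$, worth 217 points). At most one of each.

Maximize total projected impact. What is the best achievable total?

463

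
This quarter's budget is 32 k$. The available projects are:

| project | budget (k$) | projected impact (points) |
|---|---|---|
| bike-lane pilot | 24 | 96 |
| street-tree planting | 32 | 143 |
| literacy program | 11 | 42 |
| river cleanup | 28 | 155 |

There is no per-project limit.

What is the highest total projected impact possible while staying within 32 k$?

155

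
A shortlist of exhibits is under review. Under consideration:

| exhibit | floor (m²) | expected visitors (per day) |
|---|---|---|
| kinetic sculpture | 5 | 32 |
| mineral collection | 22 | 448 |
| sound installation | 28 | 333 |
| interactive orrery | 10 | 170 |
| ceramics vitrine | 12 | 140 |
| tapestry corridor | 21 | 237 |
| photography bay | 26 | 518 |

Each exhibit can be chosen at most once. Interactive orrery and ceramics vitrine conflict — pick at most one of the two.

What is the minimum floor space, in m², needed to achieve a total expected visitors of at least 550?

Minimise m² subject to total expected visitors ≥ 550.
kinetic sculpture + photography bay: 550 expected visitors at 31 m².
Below 31 m² the best achievable stays under 550.

31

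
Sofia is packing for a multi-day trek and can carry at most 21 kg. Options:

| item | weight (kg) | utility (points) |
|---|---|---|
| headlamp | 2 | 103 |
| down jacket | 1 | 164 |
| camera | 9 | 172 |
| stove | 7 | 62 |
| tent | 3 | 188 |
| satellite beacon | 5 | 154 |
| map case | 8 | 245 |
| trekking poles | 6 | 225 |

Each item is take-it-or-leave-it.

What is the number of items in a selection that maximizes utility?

The maximum utility within 21 kg is 925.
For example headlamp + down jacket + tent + map case + trekking poles achieves it, using 20 kg.
Any selection reaching 925 contains exactly 5 items.

5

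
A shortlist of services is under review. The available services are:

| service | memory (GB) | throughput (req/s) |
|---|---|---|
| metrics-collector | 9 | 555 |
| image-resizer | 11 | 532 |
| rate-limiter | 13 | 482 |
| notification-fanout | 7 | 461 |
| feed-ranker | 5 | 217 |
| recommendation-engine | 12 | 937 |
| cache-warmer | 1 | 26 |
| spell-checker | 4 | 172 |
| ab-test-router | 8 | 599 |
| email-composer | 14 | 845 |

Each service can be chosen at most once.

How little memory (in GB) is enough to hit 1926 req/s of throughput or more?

27

Look for the lowest-memory combination reaching 1926.
notification-fanout + recommendation-engine + ab-test-router: 1997 throughput at 27 GB.
Any bundle with less than 27 GB falls short of 1926.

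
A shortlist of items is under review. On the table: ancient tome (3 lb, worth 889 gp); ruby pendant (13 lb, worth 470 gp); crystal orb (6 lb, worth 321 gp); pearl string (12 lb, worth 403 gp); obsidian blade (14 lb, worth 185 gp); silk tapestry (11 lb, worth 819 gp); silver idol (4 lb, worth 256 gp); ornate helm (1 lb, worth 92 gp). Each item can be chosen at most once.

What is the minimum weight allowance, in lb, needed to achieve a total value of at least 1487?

Need the lightest bundle worth ≥ 1487.
ancient tome + silk tapestry: 1708 value at 14 lb.
Below 14 lb the best achievable stays under 1487.

14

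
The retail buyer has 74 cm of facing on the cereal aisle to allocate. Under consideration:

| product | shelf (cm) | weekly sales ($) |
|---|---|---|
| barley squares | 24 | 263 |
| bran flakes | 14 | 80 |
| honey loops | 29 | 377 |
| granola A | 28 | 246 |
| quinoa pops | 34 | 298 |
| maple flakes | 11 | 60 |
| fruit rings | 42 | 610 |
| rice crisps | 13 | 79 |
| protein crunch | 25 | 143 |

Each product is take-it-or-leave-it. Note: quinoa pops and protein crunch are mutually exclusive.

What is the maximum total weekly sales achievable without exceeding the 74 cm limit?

987

Best packing: honey loops + fruit rings — 71 cm, 987 total.
The closest alternative, barley squares + fruit rings, reaches only 873.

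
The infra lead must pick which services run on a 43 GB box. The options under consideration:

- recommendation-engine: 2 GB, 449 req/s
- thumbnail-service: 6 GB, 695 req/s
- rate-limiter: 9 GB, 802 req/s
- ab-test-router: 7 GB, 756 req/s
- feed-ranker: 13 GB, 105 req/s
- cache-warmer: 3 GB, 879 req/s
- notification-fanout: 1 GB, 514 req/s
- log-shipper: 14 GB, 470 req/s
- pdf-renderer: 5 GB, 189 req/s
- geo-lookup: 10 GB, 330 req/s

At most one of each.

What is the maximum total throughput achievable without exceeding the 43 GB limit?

4614

By throughput per GB: notification-fanout 514.00, cache-warmer 293.00, recommendation-engine 224.50, thumbnail-service 115.83 lead.
Recommendation-engine + thumbnail-service + rate-limiter + ab-test-router + cache-warmer + notification-fanout + pdf-renderer + geo-lookup uses 43 of the 43 GB and totals 4614.
Next best is recommendation-engine + thumbnail-service + rate-limiter + ab-test-router + cache-warmer + notification-fanout + log-shipper at 4565 (42 GB) — short by 49.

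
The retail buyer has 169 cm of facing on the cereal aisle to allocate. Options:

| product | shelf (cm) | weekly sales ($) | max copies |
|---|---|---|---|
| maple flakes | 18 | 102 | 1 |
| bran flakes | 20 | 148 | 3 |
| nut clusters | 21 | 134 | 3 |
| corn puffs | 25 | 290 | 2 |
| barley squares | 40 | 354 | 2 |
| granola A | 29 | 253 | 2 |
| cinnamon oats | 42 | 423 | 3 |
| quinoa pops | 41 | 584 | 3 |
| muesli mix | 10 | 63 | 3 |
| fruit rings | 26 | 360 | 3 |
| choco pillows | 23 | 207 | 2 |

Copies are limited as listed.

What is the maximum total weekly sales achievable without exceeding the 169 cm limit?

By weekly sales per cm: quinoa pops 14.24, fruit rings 13.85, corn puffs 11.60, cinnamon oats 10.07 lead.
Bran flakes + 3×quinoa pops + fruit rings uses 169 of the 169 cm and totals 2260.

2260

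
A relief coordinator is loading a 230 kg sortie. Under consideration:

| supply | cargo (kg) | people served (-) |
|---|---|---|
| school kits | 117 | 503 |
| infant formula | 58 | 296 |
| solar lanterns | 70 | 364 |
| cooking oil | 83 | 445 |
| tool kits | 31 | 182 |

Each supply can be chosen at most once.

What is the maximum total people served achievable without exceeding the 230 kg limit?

Filling by ratio: solar lanterns + cooking oil + tool kits for 991, with 46 kg left unused.
The 31 kg tied up in tool kits is better spent on infant formula — total rises to 1105 (211 kg).
Next best is school kits + solar lanterns + tool kits at 1049 (218 kg) — short by 56.

1105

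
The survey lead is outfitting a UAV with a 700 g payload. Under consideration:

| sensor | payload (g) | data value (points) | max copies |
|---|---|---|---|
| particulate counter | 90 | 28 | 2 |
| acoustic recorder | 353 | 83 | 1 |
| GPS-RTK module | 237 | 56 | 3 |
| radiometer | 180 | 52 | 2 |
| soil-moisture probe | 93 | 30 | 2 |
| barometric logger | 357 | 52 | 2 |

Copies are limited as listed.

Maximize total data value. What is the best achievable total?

196

Taking the top-ratio sensors first gives 2×particulate counter + radiometer + 2×soil-moisture probe for 168 (546 g).
Dropping particulate counter frees 90 g; slotting in GPS-RTK module (237 g) lifts the total to 196 at 693 g.
That's the maximum — no swap from here does better than 196.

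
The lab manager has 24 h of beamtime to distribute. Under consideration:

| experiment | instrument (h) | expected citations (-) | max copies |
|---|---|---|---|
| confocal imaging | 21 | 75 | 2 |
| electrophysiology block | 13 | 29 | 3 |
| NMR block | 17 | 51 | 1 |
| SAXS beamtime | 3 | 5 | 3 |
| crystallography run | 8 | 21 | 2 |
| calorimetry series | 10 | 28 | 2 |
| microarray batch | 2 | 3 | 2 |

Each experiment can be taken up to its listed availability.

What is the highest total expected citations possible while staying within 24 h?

80

The ratio ordering already packs tightly: confocal imaging + SAXS beamtime, 24 h, 80.
Every other selection either busts 24 h or exceeds an availability limit or fails to beat 80.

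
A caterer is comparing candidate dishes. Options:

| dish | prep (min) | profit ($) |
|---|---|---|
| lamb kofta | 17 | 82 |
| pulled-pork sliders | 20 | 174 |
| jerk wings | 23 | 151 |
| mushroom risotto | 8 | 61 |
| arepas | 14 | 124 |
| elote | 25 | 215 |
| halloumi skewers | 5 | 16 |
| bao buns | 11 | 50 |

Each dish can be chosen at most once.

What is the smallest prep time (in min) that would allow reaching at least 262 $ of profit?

Need the lightest bundle worth ≥ 262.
Taking mushroom risotto + elote gives 276 (≥ 262) for 33 min.
No combination under 33 min hits 262.

33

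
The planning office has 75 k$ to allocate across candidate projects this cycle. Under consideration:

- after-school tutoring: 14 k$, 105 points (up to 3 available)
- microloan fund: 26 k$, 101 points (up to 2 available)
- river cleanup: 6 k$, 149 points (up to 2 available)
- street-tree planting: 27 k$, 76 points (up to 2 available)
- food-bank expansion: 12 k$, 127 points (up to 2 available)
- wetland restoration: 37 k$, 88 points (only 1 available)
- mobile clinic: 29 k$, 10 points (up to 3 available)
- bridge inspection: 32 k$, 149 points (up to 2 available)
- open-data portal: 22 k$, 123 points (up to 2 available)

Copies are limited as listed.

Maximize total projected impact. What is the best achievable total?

780

Greedy by ratio would take 2×after-school tutoring + 2×river cleanup + 2×food-bank expansion: 64 k$ used, total 762.
Dropping after-school tutoring frees 14 k$; slotting in open-data portal (22 k$) lifts the total to 780 at 72 k$.
No other feasible combination exceeds 780.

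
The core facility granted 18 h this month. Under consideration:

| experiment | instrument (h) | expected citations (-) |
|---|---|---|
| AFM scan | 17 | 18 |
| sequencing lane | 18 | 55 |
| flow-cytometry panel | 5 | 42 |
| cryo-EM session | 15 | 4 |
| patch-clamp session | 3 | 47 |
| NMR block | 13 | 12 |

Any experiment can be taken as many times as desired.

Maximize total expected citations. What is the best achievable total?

282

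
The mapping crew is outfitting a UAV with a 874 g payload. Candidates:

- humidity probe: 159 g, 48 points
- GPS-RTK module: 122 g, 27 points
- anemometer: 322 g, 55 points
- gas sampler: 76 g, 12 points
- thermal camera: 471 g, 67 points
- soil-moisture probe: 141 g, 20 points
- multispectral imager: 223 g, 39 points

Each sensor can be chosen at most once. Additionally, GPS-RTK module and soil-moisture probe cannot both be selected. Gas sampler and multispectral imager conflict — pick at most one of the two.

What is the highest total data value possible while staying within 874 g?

Taking humidity probe + GPS-RTK module + anemometer + multispectral imager: 826 g used, 169 in data value.
Nothing else feasible within 874 g beats 169.

169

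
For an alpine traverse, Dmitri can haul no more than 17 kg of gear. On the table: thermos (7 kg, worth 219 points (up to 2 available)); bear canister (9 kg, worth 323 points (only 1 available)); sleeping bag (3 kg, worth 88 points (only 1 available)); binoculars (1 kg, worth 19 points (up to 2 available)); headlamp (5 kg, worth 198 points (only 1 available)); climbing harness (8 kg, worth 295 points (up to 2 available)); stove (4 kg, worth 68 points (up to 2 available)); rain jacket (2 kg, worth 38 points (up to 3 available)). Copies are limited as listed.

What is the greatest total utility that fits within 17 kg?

618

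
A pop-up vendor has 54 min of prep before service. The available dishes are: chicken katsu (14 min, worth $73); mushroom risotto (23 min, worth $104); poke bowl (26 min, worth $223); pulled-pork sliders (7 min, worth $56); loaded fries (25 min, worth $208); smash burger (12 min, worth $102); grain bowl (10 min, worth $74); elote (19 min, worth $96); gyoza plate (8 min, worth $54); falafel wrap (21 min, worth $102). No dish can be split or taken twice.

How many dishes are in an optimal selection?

Optimal total is 440.
One optimal bundle: pulled-pork sliders + loaded fries + smash burger + grain bowl (54 min).
Any selection reaching 440 contains exactly 4 dishes.

4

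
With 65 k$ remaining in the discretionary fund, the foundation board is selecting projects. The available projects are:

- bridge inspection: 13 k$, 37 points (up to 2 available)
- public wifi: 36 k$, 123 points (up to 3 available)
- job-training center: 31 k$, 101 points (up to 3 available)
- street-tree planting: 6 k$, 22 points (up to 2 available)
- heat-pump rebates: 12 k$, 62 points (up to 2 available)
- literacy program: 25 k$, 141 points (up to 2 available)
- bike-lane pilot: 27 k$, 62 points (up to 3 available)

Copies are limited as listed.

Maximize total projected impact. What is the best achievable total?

344

Density check — literacy program 5.64, heat-pump rebates 5.17, street-tree planting 3.67 are the best per k$.
The ratio ordering already packs tightly: heat-pump rebates + 2×literacy program, 62 k$, 344.
That's the maximum — no swap from here does better than 344.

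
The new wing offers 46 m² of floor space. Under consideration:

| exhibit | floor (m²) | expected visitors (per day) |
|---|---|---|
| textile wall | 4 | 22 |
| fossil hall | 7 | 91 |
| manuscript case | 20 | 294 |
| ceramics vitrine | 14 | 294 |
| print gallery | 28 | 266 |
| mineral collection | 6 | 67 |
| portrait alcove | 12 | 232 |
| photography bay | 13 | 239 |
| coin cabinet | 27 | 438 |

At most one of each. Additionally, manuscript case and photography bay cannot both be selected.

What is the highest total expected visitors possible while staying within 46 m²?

856

Density check — ceramics vitrine 21.00, portrait alcove 19.33, photography bay 18.38 are the best per m².
Taking fossil hall + ceramics vitrine + portrait alcove + photography bay: 46 m² used, 856 in expected visitors.
No other feasible combination exceeds 856.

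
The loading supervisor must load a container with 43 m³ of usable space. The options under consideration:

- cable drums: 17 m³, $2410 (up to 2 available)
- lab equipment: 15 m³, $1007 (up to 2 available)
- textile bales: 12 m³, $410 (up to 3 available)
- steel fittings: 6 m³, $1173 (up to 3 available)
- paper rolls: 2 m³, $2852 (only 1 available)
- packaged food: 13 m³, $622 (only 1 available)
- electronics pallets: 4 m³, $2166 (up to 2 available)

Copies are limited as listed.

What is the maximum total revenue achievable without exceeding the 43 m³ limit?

By revenue per m³: paper rolls 1426.00, electronics pallets 541.50, steel fittings 195.50, cable drums 141.76 lead.
Taking the top-ratio shipments first gives lab equipment + 3×steel fittings + paper rolls + 2×electronics pallets for 11710 (43 m³).
Dropping lab equipment and steel fittings frees 21 m³; slotting in cable drums (17 m³) lifts the total to 11940 at 39 m³.
Every other selection either busts 43 m³ or exceeds an availability limit or fails to beat 11940.

11940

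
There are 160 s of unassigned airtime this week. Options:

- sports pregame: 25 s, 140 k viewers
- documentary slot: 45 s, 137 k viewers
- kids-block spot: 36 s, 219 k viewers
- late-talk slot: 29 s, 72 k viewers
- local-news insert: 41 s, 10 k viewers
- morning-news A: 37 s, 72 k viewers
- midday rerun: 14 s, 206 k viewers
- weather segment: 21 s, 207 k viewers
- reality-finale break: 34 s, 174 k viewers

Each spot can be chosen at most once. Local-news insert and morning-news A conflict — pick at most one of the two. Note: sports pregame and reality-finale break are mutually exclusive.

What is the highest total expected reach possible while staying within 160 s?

Best packing: documentary slot + kids-block spot + midday rerun + weather segment + reality-finale break — 150 s, 943 total.
Every other selection either busts 160 s or breaks a pairing rule or fails to beat 943.

943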